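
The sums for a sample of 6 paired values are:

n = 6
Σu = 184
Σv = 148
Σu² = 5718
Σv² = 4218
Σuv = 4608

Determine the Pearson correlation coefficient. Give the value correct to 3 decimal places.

r = (nΣuv − ΣuΣv) / √[(nΣu² − (Σu)²)(nΣv² − (Σv)²)]
Numerator: 6×4608 − 184×148 = 416
Denominator: √[(34308 − 33856)(25308 − 21904)] = √[452 × 3404] = 1240.4064
r = 416 / 1240.4064 ≈ 0.335

0.335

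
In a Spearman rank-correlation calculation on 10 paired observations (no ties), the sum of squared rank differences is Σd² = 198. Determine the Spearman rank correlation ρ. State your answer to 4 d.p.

ρ = 1 − 6Σd² / [n(n²−1)] = 1 − 6×198 / (10×99)
  = 1 − 1188/990 = 1 − 1.20000 ≈ -0.2000

-0.2000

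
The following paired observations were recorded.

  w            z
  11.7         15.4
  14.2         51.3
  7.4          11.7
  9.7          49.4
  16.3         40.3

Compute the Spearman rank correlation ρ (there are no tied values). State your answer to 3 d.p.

Rank w: 3, 4, 1, 2, 5
Rank z: 2, 5, 1, 4, 3
d = rank(w) − rank(z): 1, -1, 0, -2, 2; Σd² = 10
ρ = 1 − 6Σd² / [n(n²−1)] = 1 − 6×10 / (5×24) = 1 − 60/120 ≈ 0.500

0.500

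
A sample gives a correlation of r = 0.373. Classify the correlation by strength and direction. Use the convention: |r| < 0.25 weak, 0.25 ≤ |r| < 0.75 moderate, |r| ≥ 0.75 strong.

r = 0.373 > 0 so the relationship is positive.
|r| = 0.373, which falls in the moderate range.

moderate positive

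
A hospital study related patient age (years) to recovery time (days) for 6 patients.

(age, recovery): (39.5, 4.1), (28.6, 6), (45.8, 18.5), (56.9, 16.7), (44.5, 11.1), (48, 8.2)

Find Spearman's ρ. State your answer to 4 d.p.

0.6571

Rank age: 2, 1, 4, 6, 3, 5
Rank recovery: 1, 2, 6, 5, 4, 3
d = rank(age) − rank(recovery): 1, -1, -2, 1, -1, 2; Σd² = 12
ρ = 1 − 6Σd² / [n(n²−1)] = 1 − 6×12 / (6×35) = 1 − 72/210 ≈ 0.6571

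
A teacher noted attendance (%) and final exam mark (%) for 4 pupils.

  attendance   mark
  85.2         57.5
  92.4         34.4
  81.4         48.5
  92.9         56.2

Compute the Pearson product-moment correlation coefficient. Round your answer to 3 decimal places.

-0.277

n = 4, Σx = 351.9, Σy = 196.6, Σx² = 31053.17, Σy² = 10000.3, Σxy = 17246.44
nΣxy − ΣxΣy = 68985.76 − 69183.54 = -197.78
nΣx² − (Σx)² = 124212.68 − 123833.61 = 379.07; nΣy² − (Σy)² = 40001.2 − 38651.56 = 1349.64
r = -197.78 / √(379.07 × 1349.64) = -197.78 / 715.2678 ≈ -0.277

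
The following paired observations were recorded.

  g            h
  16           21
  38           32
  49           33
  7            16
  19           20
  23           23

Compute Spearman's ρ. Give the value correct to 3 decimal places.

Rank g: 2, 5, 6, 1, 3, 4
Rank h: 3, 5, 6, 1, 2, 4
d = rank(g) − rank(h): -1, 0, 0, 0, 1, 0; Σd² = 2
ρ = 1 − 6Σd² / [n(n²−1)] = 1 − 6×2 / (6×35) = 1 − 12/210 ≈ 0.943

0.943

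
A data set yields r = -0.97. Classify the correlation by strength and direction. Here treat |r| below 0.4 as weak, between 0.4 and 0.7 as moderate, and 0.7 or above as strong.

r = -0.97 < 0 so the relationship is negative.
|r| = 0.97, which falls in the strong range.

strong negative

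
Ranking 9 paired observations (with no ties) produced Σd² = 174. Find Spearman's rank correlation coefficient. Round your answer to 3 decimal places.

-0.450

ρ = 1 − 6Σd² / [n(n²−1)] = 1 − 6×174 / (9×80)
  = 1 − 1044/720 = 1 − 1.4500 ≈ -0.450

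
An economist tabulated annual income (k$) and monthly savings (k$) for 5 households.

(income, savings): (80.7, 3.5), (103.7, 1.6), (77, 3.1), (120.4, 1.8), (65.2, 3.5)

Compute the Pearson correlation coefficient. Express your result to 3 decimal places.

-0.905

n = 5, Σx = 447, Σy = 13.5, Σx² = 41942.38, Σy² = 39.91, Σxy = 1131.99
nΣxy − ΣxΣy = 5659.95 − 6034.5 = -374.55
nΣx² − (Σx)² = 209711.9 − 199809 = 9902.9; nΣy² − (Σy)² = 199.55 − 182.25 = 17.3
r = -374.55 / √(9902.9 × 17.3) = -374.55 / 413.9084 ≈ -0.905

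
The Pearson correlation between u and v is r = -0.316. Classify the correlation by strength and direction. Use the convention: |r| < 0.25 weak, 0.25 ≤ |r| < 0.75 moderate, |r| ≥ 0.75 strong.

r = -0.316 < 0 so the relationship is negative.
|r| = 0.316, which falls in the moderate range.

moderate negative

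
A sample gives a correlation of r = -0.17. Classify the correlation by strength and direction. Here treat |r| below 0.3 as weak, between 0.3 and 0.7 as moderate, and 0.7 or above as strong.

weak negative

r = -0.17 < 0 so the relationship is negative.
|r| = 0.17, which falls in the weak range.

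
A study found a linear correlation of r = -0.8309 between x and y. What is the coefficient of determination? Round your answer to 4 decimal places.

r² = (-0.8309)² = 0.6904

0.6904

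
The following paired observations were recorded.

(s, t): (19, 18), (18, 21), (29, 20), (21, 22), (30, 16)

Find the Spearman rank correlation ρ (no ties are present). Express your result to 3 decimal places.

-0.500

Rank s: 2, 1, 4, 3, 5
Rank t: 2, 4, 3, 5, 1
d = rank(s) − rank(t): 0, -3, 1, -2, 4; Σd² = 30
ρ = 1 − 6Σd² / [n(n²−1)] = 1 − 6×30 / (5×24) = 1 − 180/120 ≈ -0.500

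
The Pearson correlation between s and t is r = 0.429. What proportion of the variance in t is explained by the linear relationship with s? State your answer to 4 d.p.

r² = (0.429)² = 0.1840

0.1840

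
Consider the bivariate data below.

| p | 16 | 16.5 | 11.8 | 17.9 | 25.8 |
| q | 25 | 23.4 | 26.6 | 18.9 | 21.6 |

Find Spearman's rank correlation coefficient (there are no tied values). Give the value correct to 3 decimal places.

-0.900

Rank p: 2, 3, 1, 4, 5
Rank q: 4, 3, 5, 1, 2
d = rank(p) − rank(q): -2, 0, -4, 3, 3; Σd² = 38
ρ = 1 − 6Σd² / [n(n²−1)] = 1 − 6×38 / (5×24) = 1 − 228/120 ≈ -0.900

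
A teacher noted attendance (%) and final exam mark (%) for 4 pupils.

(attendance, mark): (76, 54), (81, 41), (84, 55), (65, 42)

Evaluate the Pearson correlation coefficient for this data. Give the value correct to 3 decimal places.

n = 4, Σx = 306, Σy = 192, Σx² = 23618, Σy² = 9386, Σxy = 14775
nΣxy − ΣxΣy = 59100 − 58752 = 348
nΣx² − (Σx)² = 94472 − 93636 = 836; nΣy² − (Σy)² = 37544 − 36864 = 680
r = 348 / √(836 × 680) = 348 / 753.9761 ≈ 0.462

0.462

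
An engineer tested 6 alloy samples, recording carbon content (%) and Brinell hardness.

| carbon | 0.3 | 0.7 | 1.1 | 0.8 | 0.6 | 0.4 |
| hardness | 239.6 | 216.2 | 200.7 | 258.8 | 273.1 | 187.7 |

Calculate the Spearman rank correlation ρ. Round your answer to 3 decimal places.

-0.029

Rank carbon: 1, 4, 6, 5, 3, 2
Rank hardness: 4, 3, 2, 5, 6, 1
d = rank(carbon) − rank(hardness): -3, 1, 4, 0, -3, 1; Σd² = 36
ρ = 1 − 6Σd² / [n(n²−1)] = 1 − 6×36 / (6×35) = 1 − 216/210 ≈ -0.029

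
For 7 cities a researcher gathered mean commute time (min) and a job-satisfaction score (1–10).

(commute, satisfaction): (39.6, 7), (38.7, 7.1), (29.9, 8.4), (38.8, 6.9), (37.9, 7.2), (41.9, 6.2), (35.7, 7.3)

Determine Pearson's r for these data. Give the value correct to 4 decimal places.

-0.9711

n = 7, Σx = 262.5, Σy = 50.1, Σx² = 9931.81, Σy² = 361.15, Σxy = 1864.12
nΣxy − ΣxΣy = 13048.84 − 13151.25 = -102.41
nΣx² − (Σx)² = 69522.67 − 68906.25 = 616.42; nΣy² − (Σy)² = 2528.05 − 2510.01 = 18.04
r = -102.41 / √(616.42 × 18.04) = -102.41 / 105.4524 ≈ -0.9711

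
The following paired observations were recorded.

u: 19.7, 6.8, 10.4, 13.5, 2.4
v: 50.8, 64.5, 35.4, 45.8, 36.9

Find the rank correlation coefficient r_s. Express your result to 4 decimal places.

0.2000

Rank u: 5, 2, 3, 4, 1
Rank v: 4, 5, 1, 3, 2
d = rank(u) − rank(v): 1, -3, 2, 1, -1; Σd² = 16
ρ = 1 − 6Σd² / [n(n²−1)] = 1 − 6×16 / (5×24) = 1 − 96/120 ≈ 0.2000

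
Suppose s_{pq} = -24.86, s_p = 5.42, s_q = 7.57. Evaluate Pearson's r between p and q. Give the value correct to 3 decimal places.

-0.606

r = Cov(p,q) / (s_p · s_q) = -24.86 / (5.42 × 7.57)
  = -24.86 / 41.0294 ≈ -0.606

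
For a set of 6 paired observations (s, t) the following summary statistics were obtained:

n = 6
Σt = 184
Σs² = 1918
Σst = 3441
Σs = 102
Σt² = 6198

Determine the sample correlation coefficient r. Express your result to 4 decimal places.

0.9792

r = (nΣst − ΣsΣt) / √[(nΣs² − (Σs)²)(nΣt² − (Σt)²)]
Numerator: 6×3441 − 102×184 = 1878
Denominator: √[(11508 − 10404)(37188 − 33856)] = √[1104 × 3332] = 1917.9489
r = 1878 / 1917.9489 ≈ 0.9792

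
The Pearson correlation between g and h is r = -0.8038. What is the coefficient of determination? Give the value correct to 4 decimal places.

r² = (-0.8038)² = 0.6461

0.6461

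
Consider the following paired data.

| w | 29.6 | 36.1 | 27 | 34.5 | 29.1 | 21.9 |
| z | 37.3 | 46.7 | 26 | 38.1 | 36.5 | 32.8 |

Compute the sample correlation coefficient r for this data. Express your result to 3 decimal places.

n = 6, Σw = 178.2, Σz = 217.4, Σw² = 5425.04, Σz² = 8107.88, Σwz = 6586.87
nΣwz − ΣwΣz = 39521.22 − 38740.68 = 780.54
nΣw² − (Σw)² = 32550.24 − 31755.24 = 795; nΣz² − (Σz)² = 48647.28 − 47262.76 = 1384.52
r = 780.54 / √(795 × 1384.52) = 780.54 / 1049.1394 ≈ 0.744

0.744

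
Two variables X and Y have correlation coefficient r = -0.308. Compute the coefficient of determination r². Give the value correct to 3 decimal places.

0.095

r² = (-0.308)² = 0.095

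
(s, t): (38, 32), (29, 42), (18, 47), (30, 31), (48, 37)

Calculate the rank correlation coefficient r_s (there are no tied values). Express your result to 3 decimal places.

-0.600

Rank s: 4, 2, 1, 3, 5
Rank t: 2, 4, 5, 1, 3
d = rank(s) − rank(t): 2, -2, -4, 2, 2; Σd² = 32
ρ = 1 − 6Σd² / [n(n²−1)] = 1 − 6×32 / (5×24) = 1 − 192/120 ≈ -0.600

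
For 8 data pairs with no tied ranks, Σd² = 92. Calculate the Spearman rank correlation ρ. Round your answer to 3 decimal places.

ρ = 1 − 6Σd² / [n(n²−1)] = 1 − 6×92 / (8×63)
  = 1 − 552/504 = 1 − 1.0952 ≈ -0.095

-0.095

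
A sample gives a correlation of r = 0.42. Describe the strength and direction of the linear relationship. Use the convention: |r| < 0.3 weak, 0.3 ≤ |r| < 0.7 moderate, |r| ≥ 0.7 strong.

r = 0.42 > 0 so the relationship is positive.
|r| = 0.42, which falls in the moderate range.

moderate positive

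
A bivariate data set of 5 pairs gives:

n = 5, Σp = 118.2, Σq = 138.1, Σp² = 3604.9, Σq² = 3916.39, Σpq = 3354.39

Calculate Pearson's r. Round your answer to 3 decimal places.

r = (nΣpq − ΣpΣq) / √[(nΣp² − (Σp)²)(nΣq² − (Σq)²)]
Numerator: 5×3354.39 − 118.2×138.1 = 448.53
Denominator: √[(18024.5 − 13971.24)(19581.95 − 19071.61)] = √[4053.26 × 510.34] = 1438.2422
r = 448.53 / 1438.2422 ≈ 0.312

0.312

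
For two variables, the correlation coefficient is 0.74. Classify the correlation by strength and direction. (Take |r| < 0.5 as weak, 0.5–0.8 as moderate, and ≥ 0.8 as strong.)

r = 0.74 > 0 so the relationship is positive.
|r| = 0.74, which falls in the moderate range.

moderate positive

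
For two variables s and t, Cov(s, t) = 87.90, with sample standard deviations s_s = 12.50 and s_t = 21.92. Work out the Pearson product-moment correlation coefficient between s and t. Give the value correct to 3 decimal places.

r = Cov(s,t) / (s_s · s_t) = 87.90 / (12.50 × 21.92)
  = 87.90 / 274.0000 ≈ 0.321

0.321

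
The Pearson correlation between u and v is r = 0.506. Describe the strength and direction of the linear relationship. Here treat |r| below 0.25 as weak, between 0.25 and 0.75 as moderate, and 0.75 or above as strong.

r = 0.506 > 0 so the relationship is positive.
|r| = 0.506, which falls in the moderate range.

moderate positive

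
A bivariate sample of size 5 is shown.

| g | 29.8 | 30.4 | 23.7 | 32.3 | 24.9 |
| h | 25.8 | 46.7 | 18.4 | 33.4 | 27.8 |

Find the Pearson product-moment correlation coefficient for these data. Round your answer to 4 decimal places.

n = 5, Σg = 141.1, Σh = 152.1, Σg² = 4037.19, Σh² = 5073.49, Σgh = 4395.64
nΣgh − ΣgΣh = 21978.2 − 21461.31 = 516.89
nΣg² − (Σg)² = 20185.95 − 19909.21 = 276.74; nΣh² − (Σh)² = 25367.45 − 23134.41 = 2233.04
r = 516.89 / √(276.74 × 2233.04) = 516.89 / 786.1116 ≈ 0.6575

0.6575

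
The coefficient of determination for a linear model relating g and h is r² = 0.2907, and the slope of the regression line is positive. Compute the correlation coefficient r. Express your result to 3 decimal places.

0.539

|r| = √0.2907 = 0.539
The association is positive, so r = 0.539.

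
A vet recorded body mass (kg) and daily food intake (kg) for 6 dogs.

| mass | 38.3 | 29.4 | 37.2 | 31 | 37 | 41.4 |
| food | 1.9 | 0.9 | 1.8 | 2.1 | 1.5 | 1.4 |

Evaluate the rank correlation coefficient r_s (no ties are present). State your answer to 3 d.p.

Rank mass: 5, 1, 4, 2, 3, 6
Rank food: 5, 1, 4, 6, 3, 2
d = rank(mass) − rank(food): 0, 0, 0, -4, 0, 4; Σd² = 32
ρ = 1 − 6Σd² / [n(n²−1)] = 1 − 6×32 / (6×35) = 1 − 192/210 ≈ 0.086

0.086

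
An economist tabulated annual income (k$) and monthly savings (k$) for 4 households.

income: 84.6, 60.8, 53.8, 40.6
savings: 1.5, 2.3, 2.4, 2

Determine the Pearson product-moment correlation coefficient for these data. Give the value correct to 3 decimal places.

-0.650

n = 4, Σx = 239.8, Σy = 8.2, Σx² = 15396.6, Σy² = 17.3, Σxy = 477.06
nΣxy − ΣxΣy = 1908.24 − 1966.36 = -58.12
nΣx² − (Σx)² = 61586.4 − 57504.04 = 4082.36; nΣy² − (Σy)² = 69.2 − 67.24 = 1.96
r = -58.12 / √(4082.36 × 1.96) = -58.12 / 89.4507 ≈ -0.650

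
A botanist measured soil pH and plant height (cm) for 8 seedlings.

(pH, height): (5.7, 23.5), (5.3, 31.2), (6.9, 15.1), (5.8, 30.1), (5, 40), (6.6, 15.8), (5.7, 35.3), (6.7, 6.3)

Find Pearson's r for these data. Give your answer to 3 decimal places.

-0.906

n = 8, Σx = 47.7, Σy = 197.3, Σx² = 287.77, Σy² = 5795.13, Σxy = 1125.78
nΣxy − ΣxΣy = 9006.24 − 9411.21 = -404.97
nΣx² − (Σx)² = 2302.16 − 2275.29 = 26.87; nΣy² − (Σy)² = 46361.04 − 38927.29 = 7433.75
r = -404.97 / √(26.87 × 7433.75) = -404.97 / 446.9283 ≈ -0.906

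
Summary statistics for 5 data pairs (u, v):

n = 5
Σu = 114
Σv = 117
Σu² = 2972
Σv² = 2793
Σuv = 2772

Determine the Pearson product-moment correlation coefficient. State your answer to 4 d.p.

0.7278

r = (nΣuv − ΣuΣv) / √[(nΣu² − (Σu)²)(nΣv² − (Σv)²)]
Numerator: 5×2772 − 114×117 = 522
Denominator: √[(14860 − 12996)(13965 − 13689)] = √[1864 × 276] = 717.2615
r = 522 / 717.2615 ≈ 0.7278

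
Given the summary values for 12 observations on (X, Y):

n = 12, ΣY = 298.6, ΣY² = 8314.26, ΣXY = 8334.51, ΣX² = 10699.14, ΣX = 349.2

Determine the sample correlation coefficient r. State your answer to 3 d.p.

-0.515

r = (nΣXY − ΣXΣY) / √[(nΣX² − (ΣX)²)(nΣY² − (ΣY)²)]
Numerator: 12×8334.51 − 349.2×298.6 = -4257
Denominator: √[(128389.68 − 121940.64)(99771.12 − 89161.96)] = √[6449.04 × 10609.16] = 8271.5716
r = -4257 / 8271.5716 ≈ -0.515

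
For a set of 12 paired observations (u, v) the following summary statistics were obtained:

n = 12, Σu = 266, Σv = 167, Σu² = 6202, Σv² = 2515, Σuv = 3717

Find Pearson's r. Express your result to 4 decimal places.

r = (nΣuv − ΣuΣv) / √[(nΣu² − (Σu)²)(nΣv² − (Σv)²)]
Numerator: 12×3717 − 266×167 = 182
Denominator: √[(74424 − 70756)(30180 − 27889)] = √[3668 × 2291] = 2898.8598
r = 182 / 2898.8598 ≈ 0.0628

0.0628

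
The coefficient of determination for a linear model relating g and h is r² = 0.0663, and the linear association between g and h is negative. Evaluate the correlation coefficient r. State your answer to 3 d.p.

|r| = √0.0663 = 0.257
The association is negative, so r = −0.257.

-0.257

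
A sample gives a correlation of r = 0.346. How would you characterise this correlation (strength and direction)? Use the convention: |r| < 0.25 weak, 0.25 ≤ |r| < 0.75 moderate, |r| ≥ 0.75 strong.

r = 0.346 > 0 so the relationship is positive.
|r| = 0.346, which falls in the moderate range.

moderate positive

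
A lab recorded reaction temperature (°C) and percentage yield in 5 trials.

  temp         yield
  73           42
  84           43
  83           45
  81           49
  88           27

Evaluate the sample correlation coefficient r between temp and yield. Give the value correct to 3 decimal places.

-0.500

n = 5, Σx = 409, Σy = 206, Σx² = 33579, Σy² = 8768, Σxy = 16758
nΣxy − ΣxΣy = 83790 − 84254 = -464
nΣx² − (Σx)² = 167895 − 167281 = 614; nΣy² − (Σy)² = 43840 − 42436 = 1404
r = -464 / √(614 × 1404) = -464 / 928.4697 ≈ -0.500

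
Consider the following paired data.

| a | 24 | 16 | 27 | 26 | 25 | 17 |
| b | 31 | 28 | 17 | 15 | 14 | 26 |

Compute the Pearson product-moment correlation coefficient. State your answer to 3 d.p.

-0.653

n = 6, Σa = 135, Σb = 131, Σa² = 3151, Σb² = 3131, Σab = 2833
nΣab − ΣaΣb = 16998 − 17685 = -687
nΣa² − (Σa)² = 18906 − 18225 = 681; nΣb² − (Σb)² = 18786 − 17161 = 1625
r = -687 / √(681 × 1625) = -687 / 1051.9625 ≈ -0.653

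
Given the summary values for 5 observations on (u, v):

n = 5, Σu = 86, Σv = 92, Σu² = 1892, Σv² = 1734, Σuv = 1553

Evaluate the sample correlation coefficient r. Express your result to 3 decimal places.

-0.225

r = (nΣuv − ΣuΣv) / √[(nΣu² − (Σu)²)(nΣv² − (Σv)²)]
Numerator: 5×1553 − 86×92 = -147
Denominator: √[(9460 − 7396)(8670 − 8464)] = √[2064 × 206] = 652.0613
r = -147 / 652.0613 ≈ -0.225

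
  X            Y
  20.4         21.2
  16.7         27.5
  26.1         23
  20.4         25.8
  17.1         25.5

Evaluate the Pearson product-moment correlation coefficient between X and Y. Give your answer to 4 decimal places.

n = 5, ΣX = 100.7, ΣY = 123, ΣX² = 2084.83, ΣY² = 3050.58, ΣXY = 2454.4
nΣXY − ΣXΣY = 12272 − 12386.1 = -114.1
nΣX² − (ΣX)² = 10424.15 − 10140.49 = 283.66; nΣY² − (ΣY)² = 15252.9 − 15129 = 123.9
r = -114.1 / √(283.66 × 123.9) = -114.1 / 187.4713 ≈ -0.6086

-0.6086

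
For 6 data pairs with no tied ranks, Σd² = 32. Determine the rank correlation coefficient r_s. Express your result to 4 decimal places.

ρ = 1 − 6Σd² / [n(n²−1)] = 1 − 6×32 / (6×35)
  = 1 − 192/210 = 1 − 0.91429 ≈ 0.0857

0.0857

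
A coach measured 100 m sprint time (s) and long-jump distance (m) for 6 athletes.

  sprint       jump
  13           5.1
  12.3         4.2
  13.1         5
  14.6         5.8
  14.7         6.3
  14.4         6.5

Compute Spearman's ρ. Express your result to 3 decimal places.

Rank sprint: 2, 1, 3, 5, 6, 4
Rank jump: 3, 1, 2, 4, 5, 6
d = rank(sprint) − rank(jump): -1, 0, 1, 1, 1, -2; Σd² = 8
ρ = 1 − 6Σd² / [n(n²−1)] = 1 − 6×8 / (6×35) = 1 − 48/210 ≈ 0.771

0.771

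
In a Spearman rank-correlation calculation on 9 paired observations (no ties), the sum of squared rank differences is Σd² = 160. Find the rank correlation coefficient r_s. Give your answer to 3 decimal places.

ρ = 1 − 6Σd² / [n(n²−1)] = 1 − 6×160 / (9×80)
  = 1 − 960/720 = 1 − 1.3333 ≈ -0.333

-0.333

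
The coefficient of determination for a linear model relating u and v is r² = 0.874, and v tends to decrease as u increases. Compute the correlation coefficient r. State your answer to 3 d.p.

-0.935

|r| = √0.874 = 0.935
The association is negative, so r = −0.935.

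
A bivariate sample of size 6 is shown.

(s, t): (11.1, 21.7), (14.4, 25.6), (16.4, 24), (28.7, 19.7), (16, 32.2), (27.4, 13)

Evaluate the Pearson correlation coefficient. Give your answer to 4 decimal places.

n = 6, Σs = 114, Σt = 136.2, Σs² = 2429.98, Σt² = 3296.18, Σst = 2439.9
nΣst − ΣsΣt = 14639.4 − 15526.8 = -887.4
nΣs² − (Σs)² = 14579.88 − 12996 = 1583.88; nΣt² − (Σt)² = 19777.08 − 18550.44 = 1226.64
r = -887.4 / √(1583.88 × 1226.64) = -887.4 / 1393.8617 ≈ -0.6366

-0.6366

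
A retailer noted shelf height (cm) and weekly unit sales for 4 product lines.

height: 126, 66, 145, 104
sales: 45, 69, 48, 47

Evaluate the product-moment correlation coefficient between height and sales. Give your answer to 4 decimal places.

-0.8484

n = 4, Σx = 441, Σy = 209, Σx² = 52073, Σy² = 11299, Σxy = 22072
nΣxy − ΣxΣy = 88288 − 92169 = -3881
nΣx² − (Σx)² = 208292 − 194481 = 13811; nΣy² − (Σy)² = 45196 − 43681 = 1515
r = -3881 / √(13811 × 1515) = -3881 / 4574.2393 ≈ -0.8484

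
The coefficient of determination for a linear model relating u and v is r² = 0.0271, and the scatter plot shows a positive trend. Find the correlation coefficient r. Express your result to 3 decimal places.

|r| = √0.0271 = 0.165
The association is positive, so r = 0.165.

0.165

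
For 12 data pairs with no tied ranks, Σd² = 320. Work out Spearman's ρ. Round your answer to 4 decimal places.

-0.1189

ρ = 1 − 6Σd² / [n(n²−1)] = 1 − 6×320 / (12×143)
  = 1 − 1920/1716 = 1 − 1.11888 ≈ -0.1189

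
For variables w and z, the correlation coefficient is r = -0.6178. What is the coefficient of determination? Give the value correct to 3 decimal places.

r² = (-0.6178)² = 0.382

0.382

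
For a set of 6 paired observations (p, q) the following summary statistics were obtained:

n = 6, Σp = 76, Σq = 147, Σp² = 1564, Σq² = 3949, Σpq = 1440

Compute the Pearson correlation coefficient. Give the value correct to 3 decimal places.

-0.923

r = (nΣpq − ΣpΣq) / √[(nΣp² − (Σp)²)(nΣq² − (Σq)²)]
Numerator: 6×1440 − 76×147 = -2532
Denominator: √[(9384 − 5776)(23694 − 21609)] = √[3608 × 2085] = 2742.7504
r = -2532 / 2742.7504 ≈ -0.923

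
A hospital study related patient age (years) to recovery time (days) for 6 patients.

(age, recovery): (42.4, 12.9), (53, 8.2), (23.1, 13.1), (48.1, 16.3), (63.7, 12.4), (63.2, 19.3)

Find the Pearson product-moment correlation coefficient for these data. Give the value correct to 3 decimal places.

n = 6, Σx = 293.5, Σy = 82.2, Σx² = 15505.91, Σy² = 1197.2, Σxy = 4077.84
nΣxy − ΣxΣy = 24467.04 − 24125.7 = 341.34
nΣx² − (Σx)² = 93035.46 − 86142.25 = 6893.21; nΣy² − (Σy)² = 7183.2 − 6756.84 = 426.36
r = 341.34 / √(6893.21 × 426.36) = 341.34 / 1714.3480 ≈ 0.199

0.199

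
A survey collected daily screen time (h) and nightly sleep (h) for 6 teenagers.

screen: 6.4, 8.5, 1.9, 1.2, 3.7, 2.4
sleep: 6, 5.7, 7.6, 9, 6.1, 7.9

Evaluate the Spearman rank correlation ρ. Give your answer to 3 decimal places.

Rank screen: 5, 6, 2, 1, 4, 3
Rank sleep: 2, 1, 4, 6, 3, 5
d = rank(screen) − rank(sleep): 3, 5, -2, -5, 1, -2; Σd² = 68
ρ = 1 − 6Σd² / [n(n²−1)] = 1 − 6×68 / (6×35) = 1 − 408/210 ≈ -0.943

-0.943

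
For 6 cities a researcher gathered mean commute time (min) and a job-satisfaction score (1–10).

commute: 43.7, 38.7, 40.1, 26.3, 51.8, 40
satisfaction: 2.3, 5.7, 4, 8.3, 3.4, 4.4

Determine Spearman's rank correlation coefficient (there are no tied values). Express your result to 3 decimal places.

-0.943

Rank commute: 5, 2, 4, 1, 6, 3
Rank satisfaction: 1, 5, 3, 6, 2, 4
d = rank(commute) − rank(satisfaction): 4, -3, 1, -5, 4, -1; Σd² = 68
ρ = 1 − 6Σd² / [n(n²−1)] = 1 − 6×68 / (6×35) = 1 − 408/210 ≈ -0.943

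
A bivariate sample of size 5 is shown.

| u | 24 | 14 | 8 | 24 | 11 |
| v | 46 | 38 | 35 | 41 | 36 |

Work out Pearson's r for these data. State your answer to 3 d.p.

n = 5, Σu = 81, Σv = 196, Σu² = 1533, Σv² = 7762, Σuv = 3296
nΣuv − ΣuΣv = 16480 − 15876 = 604
nΣu² − (Σu)² = 7665 − 6561 = 1104; nΣv² − (Σv)² = 38810 − 38416 = 394
r = 604 / √(1104 × 394) = 604 / 659.5271 ≈ 0.916

0.916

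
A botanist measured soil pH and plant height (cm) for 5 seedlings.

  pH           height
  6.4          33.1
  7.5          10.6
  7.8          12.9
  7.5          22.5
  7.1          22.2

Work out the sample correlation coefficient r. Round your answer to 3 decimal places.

n = 5, Σx = 36.3, Σy = 101.3, Σx² = 264.71, Σy² = 2373.47, Σxy = 718.33
nΣxy − ΣxΣy = 3591.65 − 3677.19 = -85.54
nΣx² − (Σx)² = 1323.55 − 1317.69 = 5.86; nΣy² − (Σy)² = 11867.35 − 10261.69 = 1605.66
r = -85.54 / √(5.86 × 1605.66) = -85.54 / 97.0009 ≈ -0.882

-0.882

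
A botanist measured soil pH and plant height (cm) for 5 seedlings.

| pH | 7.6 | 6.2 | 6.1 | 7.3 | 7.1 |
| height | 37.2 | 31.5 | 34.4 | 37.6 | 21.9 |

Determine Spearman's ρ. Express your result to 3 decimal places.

0.500

Rank pH: 5, 2, 1, 4, 3
Rank height: 4, 2, 3, 5, 1
d = rank(pH) − rank(height): 1, 0, -2, -1, 2; Σd² = 10
ρ = 1 − 6Σd² / [n(n²−1)] = 1 − 6×10 / (5×24) = 1 − 60/120 ≈ 0.500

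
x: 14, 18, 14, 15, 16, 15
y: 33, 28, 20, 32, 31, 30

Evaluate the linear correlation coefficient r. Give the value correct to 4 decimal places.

n = 6, Σx = 92, Σy = 174, Σx² = 1422, Σy² = 5158, Σxy = 2672
nΣxy − ΣxΣy = 16032 − 16008 = 24
nΣx² − (Σx)² = 8532 − 8464 = 68; nΣy² − (Σy)² = 30948 − 30276 = 672
r = 24 / √(68 × 672) = 24 / 213.7662 ≈ 0.1123

0.1123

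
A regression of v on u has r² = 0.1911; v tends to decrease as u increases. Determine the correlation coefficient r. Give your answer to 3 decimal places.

-0.437

|r| = √0.1911 = 0.437
The association is negative, so r = −0.437.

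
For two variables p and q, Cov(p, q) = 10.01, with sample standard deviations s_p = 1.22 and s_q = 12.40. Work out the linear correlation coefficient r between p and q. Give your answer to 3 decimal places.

r = Cov(p,q) / (s_p · s_q) = 10.01 / (1.22 × 12.40)
  = 10.01 / 15.1280 ≈ 0.662

0.662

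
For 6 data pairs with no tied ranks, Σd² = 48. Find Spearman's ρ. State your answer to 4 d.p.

ρ = 1 − 6Σd² / [n(n²−1)] = 1 − 6×48 / (6×35)
  = 1 − 288/210 = 1 − 1.37143 ≈ -0.3714

-0.3714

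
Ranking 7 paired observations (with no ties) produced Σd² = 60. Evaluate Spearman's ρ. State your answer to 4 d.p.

ρ = 1 − 6Σd² / [n(n²−1)] = 1 − 6×60 / (7×48)
  = 1 − 360/336 = 1 − 1.07143 ≈ -0.0714

-0.0714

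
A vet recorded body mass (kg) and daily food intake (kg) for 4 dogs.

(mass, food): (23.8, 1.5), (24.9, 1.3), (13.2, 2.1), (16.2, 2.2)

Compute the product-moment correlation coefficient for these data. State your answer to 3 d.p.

-0.947

n = 4, Σx = 78.1, Σy = 7.1, Σx² = 1623.13, Σy² = 13.19, Σxy = 131.43
nΣxy − ΣxΣy = 525.72 − 554.51 = -28.79
nΣx² − (Σx)² = 6492.52 − 6099.61 = 392.91; nΣy² − (Σy)² = 52.76 − 50.41 = 2.35
r = -28.79 / √(392.91 × 2.35) = -28.79 / 30.3865 ≈ -0.947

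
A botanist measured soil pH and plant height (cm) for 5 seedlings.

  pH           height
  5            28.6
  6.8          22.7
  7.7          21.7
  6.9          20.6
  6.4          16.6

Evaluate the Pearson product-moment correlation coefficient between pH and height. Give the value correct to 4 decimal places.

-0.5861

n = 5, Σx = 32.8, Σy = 110.2, Σx² = 219.1, Σy² = 2504.06, Σxy = 712.83
nΣxy − ΣxΣy = 3564.15 − 3614.56 = -50.41
nΣx² − (Σx)² = 1095.5 − 1075.84 = 19.66; nΣy² − (Σy)² = 12520.3 − 12144.04 = 376.26
r = -50.41 / √(19.66 × 376.26) = -50.41 / 86.0074 ≈ -0.5861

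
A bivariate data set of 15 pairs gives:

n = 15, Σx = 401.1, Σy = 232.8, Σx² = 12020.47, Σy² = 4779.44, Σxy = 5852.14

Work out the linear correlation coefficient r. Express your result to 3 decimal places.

-0.303

r = (nΣxy − ΣxΣy) / √[(nΣx² − (Σx)²)(nΣy² − (Σy)²)]
Numerator: 15×5852.14 − 401.1×232.8 = -5593.98
Denominator: √[(180307.05 − 160881.21)(71691.6 − 54195.84)] = √[19425.84 × 17495.76] = 18435.5590
r = -5593.98 / 18435.5590 ≈ -0.303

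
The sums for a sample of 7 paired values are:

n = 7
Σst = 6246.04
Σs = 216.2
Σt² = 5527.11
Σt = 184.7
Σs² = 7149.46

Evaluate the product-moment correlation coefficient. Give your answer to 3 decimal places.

0.975

r = (nΣst − ΣsΣt) / √[(nΣs² − (Σs)²)(nΣt² − (Σt)²)]
Numerator: 7×6246.04 − 216.2×184.7 = 3790.14
Denominator: √[(50046.22 − 46742.44)(38689.77 − 34114.09)] = √[3303.78 × 4575.68] = 3888.0638
r = 3790.14 / 3888.0638 ≈ 0.975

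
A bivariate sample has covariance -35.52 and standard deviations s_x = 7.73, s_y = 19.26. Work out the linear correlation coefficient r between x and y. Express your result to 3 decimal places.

r = Cov(x,y) / (s_x · s_y) = -35.52 / (7.73 × 19.26)
  = -35.52 / 148.8798 ≈ -0.239

-0.239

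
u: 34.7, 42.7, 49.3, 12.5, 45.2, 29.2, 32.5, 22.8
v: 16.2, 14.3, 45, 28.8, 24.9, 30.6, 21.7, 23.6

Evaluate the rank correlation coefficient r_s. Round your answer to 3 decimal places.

0.000

Rank u: 5, 6, 8, 1, 7, 3, 4, 2
Rank v: 2, 1, 8, 6, 5, 7, 3, 4
d = rank(u) − rank(v): 3, 5, 0, -5, 2, -4, 1, -2; Σd² = 84
ρ = 1 − 6Σd² / [n(n²−1)] = 1 − 6×84 / (8×63) = 1 − 504/504 ≈ 0.000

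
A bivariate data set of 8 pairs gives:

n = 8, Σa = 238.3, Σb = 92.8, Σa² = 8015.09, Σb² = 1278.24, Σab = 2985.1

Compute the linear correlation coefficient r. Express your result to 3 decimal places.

r = (nΣab − ΣaΣb) / √[(nΣa² − (Σa)²)(nΣb² − (Σb)²)]
Numerator: 8×2985.1 − 238.3×92.8 = 1766.56
Denominator: √[(64120.72 − 56786.89)(10225.92 − 8611.84)] = √[7333.83 × 1614.08] = 3440.5506
r = 1766.56 / 3440.5506 ≈ 0.513

0.513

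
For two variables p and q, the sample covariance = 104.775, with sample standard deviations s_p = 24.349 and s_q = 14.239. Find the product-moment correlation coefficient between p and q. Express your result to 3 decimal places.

r = Cov(p,q) / (s_p · s_q) = 104.775 / (24.349 × 14.239)
  = 104.775 / 346.7054 ≈ 0.302

0.302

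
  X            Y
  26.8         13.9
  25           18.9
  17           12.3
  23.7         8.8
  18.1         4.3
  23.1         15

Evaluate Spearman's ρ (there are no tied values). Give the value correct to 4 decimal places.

Rank X: 6, 5, 1, 4, 2, 3
Rank Y: 4, 6, 3, 2, 1, 5
d = rank(X) − rank(Y): 2, -1, -2, 2, 1, -2; Σd² = 18
ρ = 1 − 6Σd² / [n(n²−1)] = 1 − 6×18 / (6×35) = 1 − 108/210 ≈ 0.4857

0.4857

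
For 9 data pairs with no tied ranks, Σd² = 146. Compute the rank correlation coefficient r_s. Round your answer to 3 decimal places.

ρ = 1 − 6Σd² / [n(n²−1)] = 1 − 6×146 / (9×80)
  = 1 − 876/720 = 1 − 1.2167 ≈ -0.217

-0.217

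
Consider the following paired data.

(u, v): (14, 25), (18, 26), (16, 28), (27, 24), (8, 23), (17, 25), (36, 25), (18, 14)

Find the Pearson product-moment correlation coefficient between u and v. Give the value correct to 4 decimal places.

n = 8, Σu = 154, Σv = 190, Σu² = 3478, Σv² = 4636, Σuv = 3675
nΣuv − ΣuΣv = 29400 − 29260 = 140
nΣu² − (Σu)² = 27824 − 23716 = 4108; nΣv² − (Σv)² = 37088 − 36100 = 988
r = 140 / √(4108 × 988) = 140 / 2014.6225 ≈ 0.0695

0.0695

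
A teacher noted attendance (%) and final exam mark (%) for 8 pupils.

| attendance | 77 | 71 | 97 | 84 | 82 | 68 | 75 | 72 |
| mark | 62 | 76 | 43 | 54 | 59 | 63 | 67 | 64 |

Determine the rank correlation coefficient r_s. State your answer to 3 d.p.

Rank attendance: 5, 2, 8, 7, 6, 1, 4, 3
Rank mark: 4, 8, 1, 2, 3, 5, 7, 6
d = rank(attendance) − rank(mark): 1, -6, 7, 5, 3, -4, -3, -3; Σd² = 154
ρ = 1 − 6Σd² / [n(n²−1)] = 1 − 6×154 / (8×63) = 1 − 924/504 ≈ -0.833

-0.833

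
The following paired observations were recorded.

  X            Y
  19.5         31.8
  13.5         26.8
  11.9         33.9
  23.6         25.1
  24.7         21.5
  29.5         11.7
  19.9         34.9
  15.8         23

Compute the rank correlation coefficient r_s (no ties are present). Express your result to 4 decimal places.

-0.6190

Rank X: 4, 2, 1, 6, 7, 8, 5, 3
Rank Y: 6, 5, 7, 4, 2, 1, 8, 3
d = rank(X) − rank(Y): -2, -3, -6, 2, 5, 7, -3, 0; Σd² = 136
ρ = 1 − 6Σd² / [n(n²−1)] = 1 − 6×136 / (8×63) = 1 − 816/504 ≈ -0.6190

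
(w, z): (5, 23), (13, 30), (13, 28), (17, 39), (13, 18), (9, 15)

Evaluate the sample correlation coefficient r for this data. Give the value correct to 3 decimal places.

n = 6, Σw = 70, Σz = 153, Σw² = 902, Σz² = 4283, Σwz = 1901
nΣwz − ΣwΣz = 11406 − 10710 = 696
nΣw² − (Σw)² = 5412 − 4900 = 512; nΣz² − (Σz)² = 25698 − 23409 = 2289
r = 696 / √(512 × 2289) = 696 / 1082.5747 ≈ 0.643

0.643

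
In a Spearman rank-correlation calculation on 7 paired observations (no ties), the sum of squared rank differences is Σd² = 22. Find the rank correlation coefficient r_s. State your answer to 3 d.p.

0.607

ρ = 1 − 6Σd² / [n(n²−1)] = 1 − 6×22 / (7×48)
  = 1 − 132/336 = 1 − 0.3929 ≈ 0.607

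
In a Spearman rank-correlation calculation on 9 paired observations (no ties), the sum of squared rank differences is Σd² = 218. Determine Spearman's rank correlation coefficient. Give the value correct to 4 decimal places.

ρ = 1 − 6Σd² / [n(n²−1)] = 1 − 6×218 / (9×80)
  = 1 − 1308/720 = 1 − 1.81667 ≈ -0.8167

-0.8167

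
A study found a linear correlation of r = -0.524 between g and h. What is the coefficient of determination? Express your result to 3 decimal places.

r² = (-0.524)² = 0.275

0.275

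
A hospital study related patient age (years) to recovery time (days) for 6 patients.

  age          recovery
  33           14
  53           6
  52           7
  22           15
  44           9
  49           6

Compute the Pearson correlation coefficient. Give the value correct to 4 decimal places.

-0.9656

n = 6, Σx = 253, Σy = 57, Σx² = 11423, Σy² = 623, Σxy = 2164
nΣxy − ΣxΣy = 12984 − 14421 = -1437
nΣx² − (Σx)² = 68538 − 64009 = 4529; nΣy² − (Σy)² = 3738 − 3249 = 489
r = -1437 / √(4529 × 489) = -1437 / 1488.1804 ≈ -0.9656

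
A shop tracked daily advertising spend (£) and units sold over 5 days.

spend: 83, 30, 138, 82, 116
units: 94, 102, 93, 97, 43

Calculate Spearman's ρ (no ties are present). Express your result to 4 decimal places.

-0.9000

Rank spend: 3, 1, 5, 2, 4
Rank units: 3, 5, 2, 4, 1
d = rank(spend) − rank(units): 0, -4, 3, -2, 3; Σd² = 38
ρ = 1 − 6Σd² / [n(n²−1)] = 1 − 6×38 / (5×24) = 1 − 228/120 ≈ -0.9000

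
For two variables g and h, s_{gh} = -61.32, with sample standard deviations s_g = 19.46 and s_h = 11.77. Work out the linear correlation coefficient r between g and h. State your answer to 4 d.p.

-0.2677

r = Cov(g,h) / (s_g · s_h) = -61.32 / (19.46 × 11.77)
  = -61.32 / 229.0442 ≈ -0.2677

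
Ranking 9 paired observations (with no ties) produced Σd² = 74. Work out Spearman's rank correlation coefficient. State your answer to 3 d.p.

ρ = 1 − 6Σd² / [n(n²−1)] = 1 − 6×74 / (9×80)
  = 1 − 444/720 = 1 − 0.6167 ≈ 0.383

0.383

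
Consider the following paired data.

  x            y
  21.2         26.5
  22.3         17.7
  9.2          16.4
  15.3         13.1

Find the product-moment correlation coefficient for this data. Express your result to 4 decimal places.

n = 4, Σx = 68, Σy = 73.7, Σx² = 1265.46, Σy² = 1456.11, Σxy = 1307.82
nΣxy − ΣxΣy = 5231.28 − 5011.6 = 219.68
nΣx² − (Σx)² = 5061.84 − 4624 = 437.84; nΣy² − (Σy)² = 5824.44 − 5431.69 = 392.75
r = 219.68 / √(437.84 × 392.75) = 219.68 / 414.6826 ≈ 0.5298

0.5298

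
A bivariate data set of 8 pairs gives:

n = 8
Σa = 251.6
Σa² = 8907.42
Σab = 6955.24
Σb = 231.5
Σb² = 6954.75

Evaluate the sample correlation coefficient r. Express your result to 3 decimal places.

r = (nΣab − ΣaΣb) / √[(nΣa² − (Σa)²)(nΣb² − (Σb)²)]
Numerator: 8×6955.24 − 251.6×231.5 = -2603.48
Denominator: √[(71259.36 − 63302.56)(55638 − 53592.25)] = √[7956.8 × 2045.75] = 4034.5537
r = -2603.48 / 4034.5537 ≈ -0.645

-0.645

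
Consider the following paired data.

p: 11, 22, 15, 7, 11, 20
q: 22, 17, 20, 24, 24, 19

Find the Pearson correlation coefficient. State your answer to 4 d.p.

n = 6, Σp = 86, Σq = 126, Σp² = 1400, Σq² = 2686, Σpq = 1728
nΣpq − ΣpΣq = 10368 − 10836 = -468
nΣp² − (Σp)² = 8400 − 7396 = 1004; nΣq² − (Σq)² = 16116 − 15876 = 240
r = -468 / √(1004 × 240) = -468 / 490.8768 ≈ -0.9534

-0.9534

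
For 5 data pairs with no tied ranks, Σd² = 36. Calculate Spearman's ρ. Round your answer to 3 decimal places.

-0.800

ρ = 1 − 6Σd² / [n(n²−1)] = 1 − 6×36 / (5×24)
  = 1 − 216/120 = 1 − 1.8000 ≈ -0.800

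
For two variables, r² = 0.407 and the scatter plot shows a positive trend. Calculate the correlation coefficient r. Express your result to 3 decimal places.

0.638

|r| = √0.407 = 0.638
The association is positive, so r = 0.638.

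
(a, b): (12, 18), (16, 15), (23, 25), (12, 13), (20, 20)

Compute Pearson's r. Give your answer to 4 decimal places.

n = 5, Σa = 83, Σb = 91, Σa² = 1473, Σb² = 1743, Σab = 1587
nΣab − ΣaΣb = 7935 − 7553 = 382
nΣa² − (Σa)² = 7365 − 6889 = 476; nΣb² − (Σb)² = 8715 − 8281 = 434
r = 382 / √(476 × 434) = 382 / 454.5151 ≈ 0.8405

0.8405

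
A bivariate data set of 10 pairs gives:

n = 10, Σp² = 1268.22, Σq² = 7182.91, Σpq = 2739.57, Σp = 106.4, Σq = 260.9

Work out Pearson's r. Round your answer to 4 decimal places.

-0.1609

r = (nΣpq − ΣpΣq) / √[(nΣp² − (Σp)²)(nΣq² − (Σq)²)]
Numerator: 10×2739.57 − 106.4×260.9 = -364.06
Denominator: √[(12682.2 − 11320.96)(71829.1 − 68068.81)] = √[1361.24 × 3760.29] = 2262.4450
r = -364.06 / 2262.4450 ≈ -0.1609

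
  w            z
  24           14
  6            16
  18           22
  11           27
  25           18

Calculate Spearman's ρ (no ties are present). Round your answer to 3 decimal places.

-0.200

Rank w: 4, 1, 3, 2, 5
Rank z: 1, 2, 4, 5, 3
d = rank(w) − rank(z): 3, -1, -1, -3, 2; Σd² = 24
ρ = 1 − 6Σd² / [n(n²−1)] = 1 − 6×24 / (5×24) = 1 − 144/120 ≈ -0.200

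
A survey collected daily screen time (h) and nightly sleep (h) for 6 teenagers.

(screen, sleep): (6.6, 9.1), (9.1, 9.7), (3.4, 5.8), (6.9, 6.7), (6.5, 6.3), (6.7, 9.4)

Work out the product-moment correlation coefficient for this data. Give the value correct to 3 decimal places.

0.699

n = 6, Σx = 39.2, Σy = 47, Σx² = 272.68, Σy² = 383.48, Σxy = 318.21
nΣxy − ΣxΣy = 1909.26 − 1842.4 = 66.86
nΣx² − (Σx)² = 1636.08 − 1536.64 = 99.44; nΣy² − (Σy)² = 2300.88 − 2209 = 91.88
r = 66.86 / √(99.44 × 91.88) = 66.86 / 95.5853 ≈ 0.699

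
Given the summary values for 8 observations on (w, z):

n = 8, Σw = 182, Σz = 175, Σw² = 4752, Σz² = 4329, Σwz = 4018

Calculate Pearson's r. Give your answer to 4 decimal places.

0.0664

r = (nΣwz − ΣwΣz) / √[(nΣw² − (Σw)²)(nΣz² − (Σz)²)]
Numerator: 8×4018 − 182×175 = 294
Denominator: √[(38016 − 33124)(34632 − 30625)] = √[4892 × 4007] = 4427.4422
r = 294 / 4427.4422 ≈ 0.0664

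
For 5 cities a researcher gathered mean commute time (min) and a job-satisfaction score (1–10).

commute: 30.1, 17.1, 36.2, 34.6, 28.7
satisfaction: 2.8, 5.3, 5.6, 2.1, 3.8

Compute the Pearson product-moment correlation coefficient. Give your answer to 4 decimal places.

-0.3430

n = 5, Σx = 146.7, Σy = 19.6, Σx² = 4529.71, Σy² = 86.14, Σxy = 559.35
nΣxy − ΣxΣy = 2796.75 − 2875.32 = -78.57
nΣx² − (Σx)² = 22648.55 − 21520.89 = 1127.66; nΣy² − (Σy)² = 430.7 − 384.16 = 46.54
r = -78.57 / √(1127.66 × 46.54) = -78.57 / 229.0880 ≈ -0.3430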